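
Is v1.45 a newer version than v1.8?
Yes. Version numbers are compared segment by segment as integers, not as decimals: minor version 45 > 8, so v1.45 > v1.8 (even though the decimal 1.45 < 1.8).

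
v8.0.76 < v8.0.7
False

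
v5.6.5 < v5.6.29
True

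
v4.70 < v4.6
False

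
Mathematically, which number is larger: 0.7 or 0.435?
0.7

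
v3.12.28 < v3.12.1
False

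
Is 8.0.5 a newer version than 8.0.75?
No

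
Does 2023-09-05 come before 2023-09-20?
Yes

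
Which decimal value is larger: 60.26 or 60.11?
60.26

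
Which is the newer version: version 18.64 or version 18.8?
version 18.64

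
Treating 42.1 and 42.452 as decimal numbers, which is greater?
42.452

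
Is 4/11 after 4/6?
Yes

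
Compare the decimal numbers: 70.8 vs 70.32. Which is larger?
70.8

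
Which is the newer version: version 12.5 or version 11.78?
version 12.5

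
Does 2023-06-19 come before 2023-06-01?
No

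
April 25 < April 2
False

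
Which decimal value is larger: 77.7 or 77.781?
77.781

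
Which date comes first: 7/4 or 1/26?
1/26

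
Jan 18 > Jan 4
True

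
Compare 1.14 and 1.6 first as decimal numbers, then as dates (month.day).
As decimals: 1.14 < 1.6. As dates: 1/14 is later than 1/6 (day 14 > day 6).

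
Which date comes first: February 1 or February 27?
February 1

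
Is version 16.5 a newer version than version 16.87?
No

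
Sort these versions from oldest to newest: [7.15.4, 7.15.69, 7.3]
[7.3, 7.15.4, 7.15.69]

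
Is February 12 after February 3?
Yes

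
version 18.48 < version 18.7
False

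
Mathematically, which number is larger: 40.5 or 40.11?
40.5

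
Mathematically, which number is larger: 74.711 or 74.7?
74.711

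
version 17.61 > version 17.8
True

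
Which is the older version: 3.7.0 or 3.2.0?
3.2.0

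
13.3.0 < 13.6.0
True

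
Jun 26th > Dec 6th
False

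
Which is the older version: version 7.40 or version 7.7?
version 7.7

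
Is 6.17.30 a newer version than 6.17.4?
Yes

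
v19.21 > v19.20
True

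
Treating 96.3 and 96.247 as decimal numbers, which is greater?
96.3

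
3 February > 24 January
True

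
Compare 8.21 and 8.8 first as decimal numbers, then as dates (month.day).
As decimals: 8.21 < 8.8. As dates: 8/21 is later than 8/8 (day 21 > day 8).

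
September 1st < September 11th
True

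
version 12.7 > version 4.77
True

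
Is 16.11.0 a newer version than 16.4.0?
Yes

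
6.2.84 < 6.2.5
False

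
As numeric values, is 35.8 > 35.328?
True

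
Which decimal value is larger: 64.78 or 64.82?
64.82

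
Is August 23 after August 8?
Yes. Day 23 comes after day 8 in August — this is a date comparison, not a decimal one (the decimal 8.23 would be smaller than 8.8).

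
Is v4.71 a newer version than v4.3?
Yes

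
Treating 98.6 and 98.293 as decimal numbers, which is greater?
98.6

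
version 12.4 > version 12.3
True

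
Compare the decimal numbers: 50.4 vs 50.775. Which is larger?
50.775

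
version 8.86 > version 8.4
True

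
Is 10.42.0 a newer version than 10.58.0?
No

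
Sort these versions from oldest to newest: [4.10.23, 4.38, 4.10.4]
[4.10.4, 4.10.23, 4.38]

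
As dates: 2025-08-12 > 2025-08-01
True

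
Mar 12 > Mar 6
True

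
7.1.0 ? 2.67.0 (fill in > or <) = >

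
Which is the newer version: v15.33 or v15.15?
v15.33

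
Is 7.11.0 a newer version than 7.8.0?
Yes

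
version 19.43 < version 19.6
False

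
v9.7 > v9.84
False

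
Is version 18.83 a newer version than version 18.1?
Yes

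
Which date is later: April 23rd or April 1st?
April 23rd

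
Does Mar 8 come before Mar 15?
Yes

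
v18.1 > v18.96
False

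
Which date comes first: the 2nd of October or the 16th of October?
the 2nd of October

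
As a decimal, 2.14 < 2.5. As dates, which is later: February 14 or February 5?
February 14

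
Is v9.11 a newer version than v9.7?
Yes. Version numbers are compared segment by segment as integers, not as decimals: minor version 11 > 7, so v9.11 > v9.7 (even though the decimal 9.11 < 9.7).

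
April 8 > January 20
True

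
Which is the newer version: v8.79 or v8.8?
v8.79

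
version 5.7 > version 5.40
False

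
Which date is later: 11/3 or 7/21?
11/3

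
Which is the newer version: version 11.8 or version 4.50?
version 11.8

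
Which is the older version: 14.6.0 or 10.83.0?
10.83.0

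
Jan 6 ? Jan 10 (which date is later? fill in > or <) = <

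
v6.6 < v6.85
True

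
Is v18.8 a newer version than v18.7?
Yes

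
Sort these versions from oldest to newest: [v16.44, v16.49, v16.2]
[v16.2, v16.44, v16.49]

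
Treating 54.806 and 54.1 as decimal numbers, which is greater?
54.806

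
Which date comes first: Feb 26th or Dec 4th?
Feb 26th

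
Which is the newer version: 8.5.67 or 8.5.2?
8.5.67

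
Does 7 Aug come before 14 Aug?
Yes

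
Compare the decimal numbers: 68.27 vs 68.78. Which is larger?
68.78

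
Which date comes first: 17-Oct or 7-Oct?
7-Oct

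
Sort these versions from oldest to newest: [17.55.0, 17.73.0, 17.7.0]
[17.7.0, 17.55.0, 17.73.0]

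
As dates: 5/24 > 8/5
False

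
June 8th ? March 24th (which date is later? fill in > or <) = >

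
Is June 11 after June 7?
Yes. Day 11 comes after day 7 in June — this is a date comparison, not a decimal one (the decimal 6.11 would be smaller than 6.7).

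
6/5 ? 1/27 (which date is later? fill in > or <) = >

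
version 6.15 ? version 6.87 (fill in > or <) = <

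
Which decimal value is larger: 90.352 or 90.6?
90.6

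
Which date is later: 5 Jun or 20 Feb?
5 Jun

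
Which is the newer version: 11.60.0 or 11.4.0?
11.60.0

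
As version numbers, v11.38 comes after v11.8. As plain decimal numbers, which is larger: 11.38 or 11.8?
11.8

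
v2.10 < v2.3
False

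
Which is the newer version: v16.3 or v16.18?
v16.18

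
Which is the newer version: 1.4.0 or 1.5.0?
1.5.0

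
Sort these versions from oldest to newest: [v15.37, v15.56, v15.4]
[v15.4, v15.37, v15.56]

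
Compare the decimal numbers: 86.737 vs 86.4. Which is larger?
86.737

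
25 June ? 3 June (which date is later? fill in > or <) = >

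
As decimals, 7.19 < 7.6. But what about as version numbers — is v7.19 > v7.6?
True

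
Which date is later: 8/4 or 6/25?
8/4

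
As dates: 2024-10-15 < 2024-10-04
False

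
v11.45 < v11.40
False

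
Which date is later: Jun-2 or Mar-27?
Jun-2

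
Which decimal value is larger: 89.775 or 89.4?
89.775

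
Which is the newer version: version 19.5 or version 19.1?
version 19.5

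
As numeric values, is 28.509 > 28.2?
True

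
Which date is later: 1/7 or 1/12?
1/12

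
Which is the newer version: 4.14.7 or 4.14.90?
4.14.90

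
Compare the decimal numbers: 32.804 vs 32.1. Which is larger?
32.804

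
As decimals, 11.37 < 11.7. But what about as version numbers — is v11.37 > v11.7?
True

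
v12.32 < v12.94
True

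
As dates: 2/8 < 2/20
True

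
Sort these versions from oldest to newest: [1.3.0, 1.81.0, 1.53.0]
[1.3.0, 1.53.0, 1.81.0]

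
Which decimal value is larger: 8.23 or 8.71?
8.71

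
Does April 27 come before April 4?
No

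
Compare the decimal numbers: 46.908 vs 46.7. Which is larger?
46.908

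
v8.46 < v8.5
False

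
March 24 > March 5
True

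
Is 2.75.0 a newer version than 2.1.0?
Yes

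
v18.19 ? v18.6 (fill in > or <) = >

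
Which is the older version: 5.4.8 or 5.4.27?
5.4.8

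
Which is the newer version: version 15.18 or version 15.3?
version 15.18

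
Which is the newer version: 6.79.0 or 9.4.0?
9.4.0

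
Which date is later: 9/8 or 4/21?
9/8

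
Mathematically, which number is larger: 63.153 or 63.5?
63.5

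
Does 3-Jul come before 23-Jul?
Yes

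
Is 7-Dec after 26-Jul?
Yes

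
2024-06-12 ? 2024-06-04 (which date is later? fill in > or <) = >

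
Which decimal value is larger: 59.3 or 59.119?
59.3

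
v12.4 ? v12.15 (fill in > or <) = <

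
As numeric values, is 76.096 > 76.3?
False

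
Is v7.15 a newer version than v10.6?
No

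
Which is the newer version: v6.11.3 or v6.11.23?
v6.11.23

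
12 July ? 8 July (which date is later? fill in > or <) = >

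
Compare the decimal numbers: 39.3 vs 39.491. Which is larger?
39.491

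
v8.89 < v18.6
True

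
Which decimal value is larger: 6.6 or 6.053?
6.6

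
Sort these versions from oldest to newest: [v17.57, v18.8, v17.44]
[v17.44, v17.57, v18.8]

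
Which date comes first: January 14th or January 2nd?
January 2nd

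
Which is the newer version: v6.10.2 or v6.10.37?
v6.10.37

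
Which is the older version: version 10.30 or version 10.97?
version 10.30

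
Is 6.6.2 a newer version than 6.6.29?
No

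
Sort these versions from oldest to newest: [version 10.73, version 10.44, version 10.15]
[version 10.15, version 10.44, version 10.73]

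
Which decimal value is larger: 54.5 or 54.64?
54.64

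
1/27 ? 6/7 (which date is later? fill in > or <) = <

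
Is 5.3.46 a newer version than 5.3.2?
Yes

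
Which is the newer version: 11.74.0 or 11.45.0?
11.74.0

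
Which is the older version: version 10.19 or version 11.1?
version 10.19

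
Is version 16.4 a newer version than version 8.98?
Yes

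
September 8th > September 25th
False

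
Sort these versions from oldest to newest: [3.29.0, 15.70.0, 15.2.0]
[3.29.0, 15.2.0, 15.70.0]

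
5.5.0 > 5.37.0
False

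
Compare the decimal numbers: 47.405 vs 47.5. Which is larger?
47.5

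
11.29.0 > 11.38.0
False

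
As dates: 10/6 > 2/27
True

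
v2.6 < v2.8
True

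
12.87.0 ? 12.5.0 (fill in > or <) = >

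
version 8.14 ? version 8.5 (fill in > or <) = >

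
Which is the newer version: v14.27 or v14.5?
v14.27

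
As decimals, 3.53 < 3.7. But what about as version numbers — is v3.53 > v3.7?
True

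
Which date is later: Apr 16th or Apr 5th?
Apr 16th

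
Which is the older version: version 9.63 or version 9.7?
version 9.7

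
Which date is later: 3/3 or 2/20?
3/3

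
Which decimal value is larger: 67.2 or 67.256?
67.256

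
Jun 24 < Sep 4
True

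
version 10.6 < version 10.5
False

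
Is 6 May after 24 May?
No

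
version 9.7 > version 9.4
True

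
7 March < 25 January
False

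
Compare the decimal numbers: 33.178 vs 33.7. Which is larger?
33.7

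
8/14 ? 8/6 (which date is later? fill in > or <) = >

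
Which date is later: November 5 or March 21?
November 5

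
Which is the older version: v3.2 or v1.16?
v1.16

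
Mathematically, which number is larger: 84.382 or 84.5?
84.5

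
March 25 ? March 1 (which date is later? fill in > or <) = >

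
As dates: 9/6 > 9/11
False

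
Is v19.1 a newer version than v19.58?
No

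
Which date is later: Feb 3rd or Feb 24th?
Feb 24th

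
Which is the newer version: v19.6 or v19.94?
v19.94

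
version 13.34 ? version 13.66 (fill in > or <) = <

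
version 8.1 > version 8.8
False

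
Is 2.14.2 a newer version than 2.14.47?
No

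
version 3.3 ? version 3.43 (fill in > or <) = <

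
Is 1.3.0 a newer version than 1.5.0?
No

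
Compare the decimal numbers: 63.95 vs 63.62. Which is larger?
63.95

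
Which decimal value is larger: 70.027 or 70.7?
70.7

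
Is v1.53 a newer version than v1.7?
Yes. Version numbers are compared segment by segment as integers, not as decimals: minor version 53 > 7, so v1.53 > v1.7 (even though the decimal 1.53 < 1.7).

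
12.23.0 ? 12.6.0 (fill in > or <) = >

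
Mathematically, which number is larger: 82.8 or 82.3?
82.8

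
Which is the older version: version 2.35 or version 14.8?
version 2.35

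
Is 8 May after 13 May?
No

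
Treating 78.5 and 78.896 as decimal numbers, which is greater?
78.896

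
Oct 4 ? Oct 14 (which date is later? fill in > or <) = <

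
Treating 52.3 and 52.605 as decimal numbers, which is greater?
52.605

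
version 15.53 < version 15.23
False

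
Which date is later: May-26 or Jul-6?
Jul-6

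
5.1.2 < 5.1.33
True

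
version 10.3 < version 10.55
True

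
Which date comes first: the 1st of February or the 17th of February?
the 1st of February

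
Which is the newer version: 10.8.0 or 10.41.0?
10.41.0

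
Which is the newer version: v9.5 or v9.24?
v9.24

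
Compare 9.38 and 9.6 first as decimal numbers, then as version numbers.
As decimals: 9.38 < 9.6. As versions: v9.38 > v9.6 (minor version 38 > 6).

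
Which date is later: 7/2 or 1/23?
7/2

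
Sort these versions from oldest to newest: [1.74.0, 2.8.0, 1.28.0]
[1.28.0, 1.74.0, 2.8.0]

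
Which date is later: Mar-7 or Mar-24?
Mar-24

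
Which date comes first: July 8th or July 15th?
July 8th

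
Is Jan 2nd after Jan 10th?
No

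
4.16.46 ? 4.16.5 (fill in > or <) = >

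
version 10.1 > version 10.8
False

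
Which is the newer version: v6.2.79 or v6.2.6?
v6.2.79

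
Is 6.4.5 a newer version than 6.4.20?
No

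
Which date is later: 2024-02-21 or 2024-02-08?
2024-02-21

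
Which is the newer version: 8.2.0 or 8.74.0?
8.74.0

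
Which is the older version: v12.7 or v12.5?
v12.5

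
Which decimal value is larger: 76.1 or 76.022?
76.1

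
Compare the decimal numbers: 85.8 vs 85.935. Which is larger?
85.935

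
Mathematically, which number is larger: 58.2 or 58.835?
58.835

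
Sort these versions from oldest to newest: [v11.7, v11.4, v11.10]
[v11.4, v11.7, v11.10]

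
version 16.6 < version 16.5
False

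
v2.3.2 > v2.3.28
False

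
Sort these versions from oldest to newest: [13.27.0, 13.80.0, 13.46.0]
[13.27.0, 13.46.0, 13.80.0]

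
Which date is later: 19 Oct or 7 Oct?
19 Oct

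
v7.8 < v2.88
False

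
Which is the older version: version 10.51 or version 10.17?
version 10.17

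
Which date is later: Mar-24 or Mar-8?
Mar-24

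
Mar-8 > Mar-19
False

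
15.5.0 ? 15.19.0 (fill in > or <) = <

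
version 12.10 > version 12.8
True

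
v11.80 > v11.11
True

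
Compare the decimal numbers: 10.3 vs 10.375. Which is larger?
10.375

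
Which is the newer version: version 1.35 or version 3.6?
version 3.6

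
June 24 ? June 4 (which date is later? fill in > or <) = >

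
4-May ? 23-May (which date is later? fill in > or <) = <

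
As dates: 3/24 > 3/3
True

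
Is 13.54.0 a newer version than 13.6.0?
Yes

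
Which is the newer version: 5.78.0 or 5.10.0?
5.78.0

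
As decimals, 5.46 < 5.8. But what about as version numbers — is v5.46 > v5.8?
True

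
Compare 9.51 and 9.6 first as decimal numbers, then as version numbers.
As decimals: 9.51 < 9.6. As versions: v9.51 > v9.6 (minor version 51 > 6).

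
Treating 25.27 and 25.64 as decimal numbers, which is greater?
25.64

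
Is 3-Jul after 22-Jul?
No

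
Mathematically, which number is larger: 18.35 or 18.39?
18.39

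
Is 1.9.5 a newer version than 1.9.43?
No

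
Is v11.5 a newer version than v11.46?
No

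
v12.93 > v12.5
True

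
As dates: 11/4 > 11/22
False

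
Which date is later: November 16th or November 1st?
November 16th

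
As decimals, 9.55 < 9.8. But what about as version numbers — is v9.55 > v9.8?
True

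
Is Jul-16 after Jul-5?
Yes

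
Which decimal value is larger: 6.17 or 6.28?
6.28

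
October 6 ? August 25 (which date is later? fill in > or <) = >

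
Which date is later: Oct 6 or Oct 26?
Oct 26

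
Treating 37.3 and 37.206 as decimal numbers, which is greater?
37.3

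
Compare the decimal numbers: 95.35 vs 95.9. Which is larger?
95.9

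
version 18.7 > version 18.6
True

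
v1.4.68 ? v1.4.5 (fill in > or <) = >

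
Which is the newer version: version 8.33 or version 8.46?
version 8.46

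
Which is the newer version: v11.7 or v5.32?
v11.7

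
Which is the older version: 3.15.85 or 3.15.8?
3.15.8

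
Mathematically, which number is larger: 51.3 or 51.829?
51.829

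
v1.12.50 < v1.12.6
False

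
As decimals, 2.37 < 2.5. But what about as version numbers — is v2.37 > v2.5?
True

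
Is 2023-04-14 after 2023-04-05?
Yes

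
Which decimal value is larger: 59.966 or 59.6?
59.966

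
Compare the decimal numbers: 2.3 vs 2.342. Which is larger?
2.342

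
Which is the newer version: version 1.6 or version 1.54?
version 1.54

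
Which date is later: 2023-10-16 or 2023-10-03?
2023-10-16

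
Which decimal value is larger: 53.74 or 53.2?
53.74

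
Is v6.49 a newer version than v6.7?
Yes. Version numbers are compared segment by segment as integers, not as decimals: minor version 49 > 7, so v6.49 > v6.7 (even though the decimal 6.49 < 6.7).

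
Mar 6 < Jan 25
False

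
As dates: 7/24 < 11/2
True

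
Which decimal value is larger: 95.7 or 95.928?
95.928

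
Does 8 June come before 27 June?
Yes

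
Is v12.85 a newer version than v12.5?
Yes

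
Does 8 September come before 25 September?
Yes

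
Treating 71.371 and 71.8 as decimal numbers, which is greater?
71.8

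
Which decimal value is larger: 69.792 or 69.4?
69.792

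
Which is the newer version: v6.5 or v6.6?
v6.6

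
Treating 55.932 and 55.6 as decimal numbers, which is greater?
55.932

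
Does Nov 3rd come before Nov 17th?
Yes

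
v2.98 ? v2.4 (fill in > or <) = >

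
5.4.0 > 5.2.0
True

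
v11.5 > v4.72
True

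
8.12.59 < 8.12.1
False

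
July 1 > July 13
False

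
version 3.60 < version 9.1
True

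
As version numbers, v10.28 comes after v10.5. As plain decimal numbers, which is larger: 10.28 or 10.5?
10.5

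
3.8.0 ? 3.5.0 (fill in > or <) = >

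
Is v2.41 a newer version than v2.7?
Yes. Version numbers are compared segment by segment as integers, not as decimals: minor version 41 > 7, so v2.41 > v2.7 (even though the decimal 2.41 < 2.7).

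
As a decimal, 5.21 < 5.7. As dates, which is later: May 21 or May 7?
May 21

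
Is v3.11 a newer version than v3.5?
Yes. Version numbers are compared segment by segment as integers, not as decimals: minor version 11 > 5, so v3.11 > v3.5 (even though the decimal 3.11 < 3.5).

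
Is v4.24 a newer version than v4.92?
No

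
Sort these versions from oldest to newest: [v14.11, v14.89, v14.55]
[v14.11, v14.55, v14.89]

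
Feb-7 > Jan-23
True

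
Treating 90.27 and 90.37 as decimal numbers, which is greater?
90.37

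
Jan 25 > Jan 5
True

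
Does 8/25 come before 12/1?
Yes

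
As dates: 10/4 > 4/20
True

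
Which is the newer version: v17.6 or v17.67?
v17.67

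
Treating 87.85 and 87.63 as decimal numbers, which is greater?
87.85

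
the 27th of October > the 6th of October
True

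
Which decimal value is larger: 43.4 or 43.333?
43.4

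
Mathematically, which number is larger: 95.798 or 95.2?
95.798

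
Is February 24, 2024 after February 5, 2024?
Yes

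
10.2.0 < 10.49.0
True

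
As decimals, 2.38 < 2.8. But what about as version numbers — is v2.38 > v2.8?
True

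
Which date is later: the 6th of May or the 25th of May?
the 25th of May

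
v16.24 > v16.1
True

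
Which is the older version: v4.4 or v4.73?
v4.4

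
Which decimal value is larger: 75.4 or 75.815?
75.815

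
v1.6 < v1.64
True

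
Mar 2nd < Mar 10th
True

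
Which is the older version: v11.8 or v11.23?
v11.8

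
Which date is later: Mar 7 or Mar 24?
Mar 24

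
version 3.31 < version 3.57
True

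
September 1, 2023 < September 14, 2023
True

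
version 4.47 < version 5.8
True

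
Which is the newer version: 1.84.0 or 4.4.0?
4.4.0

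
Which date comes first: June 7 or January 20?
January 20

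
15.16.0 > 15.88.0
False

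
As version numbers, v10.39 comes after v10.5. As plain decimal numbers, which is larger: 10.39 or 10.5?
10.5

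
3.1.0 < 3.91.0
True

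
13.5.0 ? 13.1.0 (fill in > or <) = >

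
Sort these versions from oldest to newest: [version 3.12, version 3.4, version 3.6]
[version 3.4, version 3.6, version 3.12]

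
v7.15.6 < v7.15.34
True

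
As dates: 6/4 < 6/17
True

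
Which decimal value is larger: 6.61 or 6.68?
6.68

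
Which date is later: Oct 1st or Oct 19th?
Oct 19th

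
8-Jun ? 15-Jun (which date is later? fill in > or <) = <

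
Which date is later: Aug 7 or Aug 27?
Aug 27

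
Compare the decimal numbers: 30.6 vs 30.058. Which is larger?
30.6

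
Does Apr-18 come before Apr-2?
No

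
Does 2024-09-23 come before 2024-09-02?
No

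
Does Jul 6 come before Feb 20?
No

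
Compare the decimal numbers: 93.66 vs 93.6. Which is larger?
93.66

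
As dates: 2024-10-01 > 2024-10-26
False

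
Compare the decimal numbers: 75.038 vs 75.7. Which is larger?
75.7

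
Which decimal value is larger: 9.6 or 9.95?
9.95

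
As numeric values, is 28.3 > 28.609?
False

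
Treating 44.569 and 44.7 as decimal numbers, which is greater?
44.7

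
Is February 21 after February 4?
Yes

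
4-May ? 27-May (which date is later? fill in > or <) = <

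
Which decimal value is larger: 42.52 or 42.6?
42.6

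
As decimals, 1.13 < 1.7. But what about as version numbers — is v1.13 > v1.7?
True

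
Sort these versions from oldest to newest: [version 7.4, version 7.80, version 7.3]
[version 7.3, version 7.4, version 7.80]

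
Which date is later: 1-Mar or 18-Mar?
18-Mar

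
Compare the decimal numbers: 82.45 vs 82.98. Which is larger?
82.98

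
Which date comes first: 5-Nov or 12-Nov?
5-Nov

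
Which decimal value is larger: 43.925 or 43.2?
43.925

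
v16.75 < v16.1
False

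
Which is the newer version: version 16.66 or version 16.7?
version 16.66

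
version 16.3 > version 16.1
True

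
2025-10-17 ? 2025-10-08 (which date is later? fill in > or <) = >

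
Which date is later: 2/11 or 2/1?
2/11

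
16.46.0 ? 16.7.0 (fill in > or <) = >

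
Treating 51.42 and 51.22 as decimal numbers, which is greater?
51.42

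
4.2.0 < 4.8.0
True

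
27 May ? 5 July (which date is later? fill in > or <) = <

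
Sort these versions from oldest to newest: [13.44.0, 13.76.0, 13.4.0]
[13.4.0, 13.44.0, 13.76.0]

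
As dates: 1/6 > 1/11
False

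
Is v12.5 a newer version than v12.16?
No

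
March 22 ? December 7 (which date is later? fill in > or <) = <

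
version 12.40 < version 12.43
True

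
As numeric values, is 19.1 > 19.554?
False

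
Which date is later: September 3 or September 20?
September 20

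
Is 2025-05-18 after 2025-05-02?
Yes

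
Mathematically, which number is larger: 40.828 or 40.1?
40.828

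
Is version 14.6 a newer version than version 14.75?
No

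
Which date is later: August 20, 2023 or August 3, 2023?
August 20, 2023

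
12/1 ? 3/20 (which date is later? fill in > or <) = >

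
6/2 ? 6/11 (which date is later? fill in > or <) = <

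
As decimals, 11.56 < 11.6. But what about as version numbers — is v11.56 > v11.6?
True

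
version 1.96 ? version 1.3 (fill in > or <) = >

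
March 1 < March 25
True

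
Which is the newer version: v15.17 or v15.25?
v15.25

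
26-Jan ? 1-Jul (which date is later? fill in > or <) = <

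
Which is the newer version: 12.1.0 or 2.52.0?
12.1.0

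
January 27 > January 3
True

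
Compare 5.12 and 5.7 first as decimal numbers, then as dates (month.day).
As decimals: 5.12 < 5.7. As dates: 5/12 is later than 5/7 (day 12 > day 7).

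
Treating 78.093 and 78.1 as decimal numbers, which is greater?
78.1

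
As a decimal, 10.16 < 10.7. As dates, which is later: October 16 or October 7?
October 16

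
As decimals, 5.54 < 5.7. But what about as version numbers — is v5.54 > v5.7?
True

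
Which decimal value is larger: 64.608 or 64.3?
64.608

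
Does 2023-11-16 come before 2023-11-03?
No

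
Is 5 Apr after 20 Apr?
No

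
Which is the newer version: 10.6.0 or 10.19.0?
10.19.0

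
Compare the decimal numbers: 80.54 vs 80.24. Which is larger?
80.54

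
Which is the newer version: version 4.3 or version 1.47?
version 4.3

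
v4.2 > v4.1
True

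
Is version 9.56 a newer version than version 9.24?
Yes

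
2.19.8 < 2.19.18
True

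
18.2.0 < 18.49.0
True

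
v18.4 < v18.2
False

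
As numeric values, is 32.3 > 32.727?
False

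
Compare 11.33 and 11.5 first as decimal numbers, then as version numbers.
As decimals: 11.33 < 11.5. As versions: v11.33 > v11.5 (minor version 33 > 5).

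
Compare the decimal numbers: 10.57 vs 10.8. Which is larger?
10.8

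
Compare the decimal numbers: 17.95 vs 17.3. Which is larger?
17.95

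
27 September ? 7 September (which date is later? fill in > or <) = >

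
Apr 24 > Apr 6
True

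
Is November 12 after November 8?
Yes. Day 12 comes after day 8 in November — this is a date comparison, not a decimal one (the decimal 11.12 would be smaller than 11.8).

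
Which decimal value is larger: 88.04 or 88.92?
88.92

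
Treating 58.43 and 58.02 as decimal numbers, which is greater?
58.43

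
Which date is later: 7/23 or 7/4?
7/23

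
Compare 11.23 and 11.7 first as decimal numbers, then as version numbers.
As decimals: 11.23 < 11.7. As versions: v11.23 > v11.7 (minor version 23 > 7).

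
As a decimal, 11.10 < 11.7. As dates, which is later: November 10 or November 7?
November 10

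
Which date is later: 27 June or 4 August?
4 August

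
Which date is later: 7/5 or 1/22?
7/5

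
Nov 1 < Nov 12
True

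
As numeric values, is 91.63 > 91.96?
False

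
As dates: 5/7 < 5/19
True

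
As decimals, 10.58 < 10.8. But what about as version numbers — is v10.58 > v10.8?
True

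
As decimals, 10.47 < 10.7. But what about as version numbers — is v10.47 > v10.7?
True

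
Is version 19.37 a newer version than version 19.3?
Yes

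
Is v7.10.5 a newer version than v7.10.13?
No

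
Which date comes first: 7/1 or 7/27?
7/1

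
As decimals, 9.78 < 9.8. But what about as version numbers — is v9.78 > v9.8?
True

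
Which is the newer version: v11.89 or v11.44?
v11.89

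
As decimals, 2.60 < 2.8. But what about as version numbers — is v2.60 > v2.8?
True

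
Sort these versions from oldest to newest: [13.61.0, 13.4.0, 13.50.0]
[13.4.0, 13.50.0, 13.61.0]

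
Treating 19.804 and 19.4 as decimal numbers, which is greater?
19.804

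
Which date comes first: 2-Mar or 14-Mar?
2-Mar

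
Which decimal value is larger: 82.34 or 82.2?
82.34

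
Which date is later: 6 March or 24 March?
24 March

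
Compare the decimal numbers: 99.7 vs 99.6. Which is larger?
99.7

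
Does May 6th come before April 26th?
No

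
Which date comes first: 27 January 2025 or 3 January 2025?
3 January 2025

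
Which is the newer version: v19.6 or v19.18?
v19.18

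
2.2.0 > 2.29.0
False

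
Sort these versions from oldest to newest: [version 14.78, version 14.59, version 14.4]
[version 14.4, version 14.59, version 14.78]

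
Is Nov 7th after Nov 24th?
No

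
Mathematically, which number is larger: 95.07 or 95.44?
95.44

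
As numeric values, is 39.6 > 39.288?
True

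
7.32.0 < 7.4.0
False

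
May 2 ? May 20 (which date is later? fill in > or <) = <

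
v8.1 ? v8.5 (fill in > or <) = <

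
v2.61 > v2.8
True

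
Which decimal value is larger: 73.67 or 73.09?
73.67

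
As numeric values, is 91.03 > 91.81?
False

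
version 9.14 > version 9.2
True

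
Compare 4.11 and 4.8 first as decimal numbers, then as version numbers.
As decimals: 4.11 < 4.8. As versions: v4.11 > v4.8 (minor version 11 > 8).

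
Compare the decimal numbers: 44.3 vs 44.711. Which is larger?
44.711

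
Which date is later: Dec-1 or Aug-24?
Dec-1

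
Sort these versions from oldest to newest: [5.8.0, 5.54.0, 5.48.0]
[5.8.0, 5.48.0, 5.54.0]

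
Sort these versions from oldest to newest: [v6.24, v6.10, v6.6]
[v6.6, v6.10, v6.24]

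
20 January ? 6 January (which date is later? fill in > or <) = >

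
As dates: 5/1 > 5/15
False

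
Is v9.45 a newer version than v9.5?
Yes. Version numbers are compared segment by segment as integers, not as decimals: minor version 45 > 5, so v9.45 > v9.5 (even though the decimal 9.45 < 9.5).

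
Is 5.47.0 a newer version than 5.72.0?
No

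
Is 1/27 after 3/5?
No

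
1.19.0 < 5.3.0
True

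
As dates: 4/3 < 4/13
True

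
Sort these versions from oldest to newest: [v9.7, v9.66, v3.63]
[v3.63, v9.7, v9.66]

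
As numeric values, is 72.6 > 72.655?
False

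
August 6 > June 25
True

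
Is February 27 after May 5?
No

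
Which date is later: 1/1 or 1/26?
1/26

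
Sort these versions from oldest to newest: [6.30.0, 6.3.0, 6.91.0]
[6.3.0, 6.30.0, 6.91.0]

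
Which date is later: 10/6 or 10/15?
10/15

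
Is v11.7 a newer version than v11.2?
Yes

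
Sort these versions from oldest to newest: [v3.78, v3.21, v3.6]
[v3.6, v3.21, v3.78]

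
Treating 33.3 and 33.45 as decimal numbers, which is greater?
33.45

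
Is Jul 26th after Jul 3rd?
Yes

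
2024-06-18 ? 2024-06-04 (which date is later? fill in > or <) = >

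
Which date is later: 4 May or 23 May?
23 May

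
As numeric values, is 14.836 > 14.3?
True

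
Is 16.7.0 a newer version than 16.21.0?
No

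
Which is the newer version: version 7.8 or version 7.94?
version 7.94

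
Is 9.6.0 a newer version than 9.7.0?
No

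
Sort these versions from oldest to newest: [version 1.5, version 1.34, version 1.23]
[version 1.5, version 1.23, version 1.34]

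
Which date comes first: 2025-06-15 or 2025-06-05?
2025-06-05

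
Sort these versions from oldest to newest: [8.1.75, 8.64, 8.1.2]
[8.1.2, 8.1.75, 8.64]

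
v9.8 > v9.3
True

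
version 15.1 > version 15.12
False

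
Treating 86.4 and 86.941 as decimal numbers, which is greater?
86.941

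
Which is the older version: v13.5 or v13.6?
v13.5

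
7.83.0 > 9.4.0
False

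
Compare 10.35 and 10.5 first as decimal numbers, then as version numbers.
As decimals: 10.35 < 10.5. As versions: v10.35 > v10.5 (minor version 35 > 5).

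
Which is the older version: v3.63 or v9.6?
v3.63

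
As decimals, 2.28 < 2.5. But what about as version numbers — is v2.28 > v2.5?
True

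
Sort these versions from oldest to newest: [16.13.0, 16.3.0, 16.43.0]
[16.3.0, 16.13.0, 16.43.0]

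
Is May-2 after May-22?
No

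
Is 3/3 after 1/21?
Yes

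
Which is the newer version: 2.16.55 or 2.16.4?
2.16.55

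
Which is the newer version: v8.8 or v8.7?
v8.8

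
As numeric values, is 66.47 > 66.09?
True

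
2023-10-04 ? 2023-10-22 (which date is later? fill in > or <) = <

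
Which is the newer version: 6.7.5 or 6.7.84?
6.7.84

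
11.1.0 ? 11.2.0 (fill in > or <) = <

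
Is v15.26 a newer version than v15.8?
Yes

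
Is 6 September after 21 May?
Yes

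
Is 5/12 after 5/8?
Yes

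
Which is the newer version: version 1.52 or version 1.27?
version 1.52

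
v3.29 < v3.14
False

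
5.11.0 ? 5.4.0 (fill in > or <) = >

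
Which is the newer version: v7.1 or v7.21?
v7.21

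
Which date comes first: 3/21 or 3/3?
3/3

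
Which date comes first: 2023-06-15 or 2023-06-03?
2023-06-03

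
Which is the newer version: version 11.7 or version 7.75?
version 11.7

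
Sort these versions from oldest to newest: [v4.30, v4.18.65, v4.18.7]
[v4.18.7, v4.18.65, v4.30]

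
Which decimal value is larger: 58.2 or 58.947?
58.947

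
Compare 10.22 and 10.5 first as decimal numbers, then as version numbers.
As decimals: 10.22 < 10.5. As versions: v10.22 > v10.5 (minor version 22 > 5).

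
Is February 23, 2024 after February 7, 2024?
Yes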